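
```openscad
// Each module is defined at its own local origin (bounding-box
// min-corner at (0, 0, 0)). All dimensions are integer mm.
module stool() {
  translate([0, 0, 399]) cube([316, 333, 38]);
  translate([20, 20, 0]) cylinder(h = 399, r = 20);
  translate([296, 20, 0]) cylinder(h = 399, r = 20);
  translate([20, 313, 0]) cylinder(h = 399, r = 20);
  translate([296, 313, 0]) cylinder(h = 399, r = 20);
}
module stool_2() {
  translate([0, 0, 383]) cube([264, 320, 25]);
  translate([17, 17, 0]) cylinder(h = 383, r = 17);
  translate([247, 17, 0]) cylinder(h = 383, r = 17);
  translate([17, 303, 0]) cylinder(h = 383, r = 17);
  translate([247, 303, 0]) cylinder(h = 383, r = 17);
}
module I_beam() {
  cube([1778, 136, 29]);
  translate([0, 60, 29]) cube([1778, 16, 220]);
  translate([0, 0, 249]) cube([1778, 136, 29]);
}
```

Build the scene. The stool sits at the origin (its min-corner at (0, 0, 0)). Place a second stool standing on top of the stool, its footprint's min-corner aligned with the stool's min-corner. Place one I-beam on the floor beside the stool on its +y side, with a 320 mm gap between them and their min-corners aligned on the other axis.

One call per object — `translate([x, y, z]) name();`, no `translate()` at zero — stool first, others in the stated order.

stool();
translate([0, 0, 437]) stool_2();
translate([0, 653, 0]) I_beam();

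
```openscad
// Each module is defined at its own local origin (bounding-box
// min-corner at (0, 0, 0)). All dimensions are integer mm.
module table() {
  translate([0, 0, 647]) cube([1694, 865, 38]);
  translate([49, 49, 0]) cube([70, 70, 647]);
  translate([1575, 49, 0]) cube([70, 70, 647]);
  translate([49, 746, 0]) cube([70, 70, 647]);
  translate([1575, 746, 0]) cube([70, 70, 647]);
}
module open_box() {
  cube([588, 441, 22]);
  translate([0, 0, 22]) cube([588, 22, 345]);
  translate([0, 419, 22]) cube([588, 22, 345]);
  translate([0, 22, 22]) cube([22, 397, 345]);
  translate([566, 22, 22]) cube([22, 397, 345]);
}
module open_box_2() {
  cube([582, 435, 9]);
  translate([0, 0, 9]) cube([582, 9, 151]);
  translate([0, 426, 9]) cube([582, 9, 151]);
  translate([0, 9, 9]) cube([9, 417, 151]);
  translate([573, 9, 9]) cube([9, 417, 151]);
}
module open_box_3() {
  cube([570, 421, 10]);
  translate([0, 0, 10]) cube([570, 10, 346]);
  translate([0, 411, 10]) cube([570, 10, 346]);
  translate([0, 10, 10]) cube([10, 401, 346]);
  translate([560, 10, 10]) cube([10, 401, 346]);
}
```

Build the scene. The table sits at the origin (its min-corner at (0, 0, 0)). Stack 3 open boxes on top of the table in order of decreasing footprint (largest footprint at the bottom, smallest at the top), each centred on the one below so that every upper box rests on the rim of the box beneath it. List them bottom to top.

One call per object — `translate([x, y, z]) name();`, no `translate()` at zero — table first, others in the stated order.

table();
translate([553, 212, 685]) open_box();
translate([556, 215, 1052]) open_box_2();
translate([562, 222, 1212]) open_box_3();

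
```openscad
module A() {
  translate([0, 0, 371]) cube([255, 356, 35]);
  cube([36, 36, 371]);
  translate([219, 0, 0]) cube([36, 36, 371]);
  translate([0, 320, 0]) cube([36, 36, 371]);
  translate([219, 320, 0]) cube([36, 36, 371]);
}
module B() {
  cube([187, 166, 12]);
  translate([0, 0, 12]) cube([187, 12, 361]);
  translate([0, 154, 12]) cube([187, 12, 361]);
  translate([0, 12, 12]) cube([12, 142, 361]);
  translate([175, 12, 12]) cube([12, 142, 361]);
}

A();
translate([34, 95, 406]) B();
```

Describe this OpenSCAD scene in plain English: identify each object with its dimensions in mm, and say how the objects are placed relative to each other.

A is a four-legged stool. The seat is a 255×356×35 mm slab whose top surface is at z = 406 mm; four square legs, each 36×36 mm in cross-section, run from the floor (z = 0) to the underside of the seat, each flush with a corner of the seat.

B is an open storage box with external size 187×166×373 mm and wall thickness 12 mm (the base is also 12 mm thick). The base covers the whole footprint; the four walls stand on the base, with the y-facing walls full-width and the x-facing walls fitting between their inner faces.

The open box is on top of the stool, centred.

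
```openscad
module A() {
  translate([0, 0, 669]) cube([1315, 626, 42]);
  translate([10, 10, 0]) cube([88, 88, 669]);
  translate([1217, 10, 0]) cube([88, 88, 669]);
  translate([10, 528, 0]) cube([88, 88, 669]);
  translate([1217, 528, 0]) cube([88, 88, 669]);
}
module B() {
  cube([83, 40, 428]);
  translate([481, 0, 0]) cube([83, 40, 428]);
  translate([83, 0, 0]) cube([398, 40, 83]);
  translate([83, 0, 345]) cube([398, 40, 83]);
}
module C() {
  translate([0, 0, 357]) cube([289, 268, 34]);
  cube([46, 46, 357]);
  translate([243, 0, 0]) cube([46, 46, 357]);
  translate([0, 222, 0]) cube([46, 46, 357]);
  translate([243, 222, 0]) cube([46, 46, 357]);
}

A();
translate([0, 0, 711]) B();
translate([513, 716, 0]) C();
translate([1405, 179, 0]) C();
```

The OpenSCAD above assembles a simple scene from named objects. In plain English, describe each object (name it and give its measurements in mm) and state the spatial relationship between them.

A is a table with a 1315×626 mm rectangular top, 42 mm thick, top surface at z = 711 mm, supported by four 88×88 mm square legs, each inset 10 mm from the nearest pair of top edges, running from the floor.

B is a picture frame with a 398×262 mm rectangular opening (x by z) and a uniform 83 mm border on every side. Frame depth is 40 mm along y. It is built from two vertical stiles running the full outside height and two horizontal rails spanning the gap between the stiles.

C is a four-legged stool. The seat is 289×268 mm, 34 mm thick, top at z = 391 mm. It stands on four square legs, each 46×46 mm in cross-section, from z = 0 to the seat underside, each flush with a corner of the seat.

The picture frame is on top of the table. Two stools sit around the table at the +y, +x sides.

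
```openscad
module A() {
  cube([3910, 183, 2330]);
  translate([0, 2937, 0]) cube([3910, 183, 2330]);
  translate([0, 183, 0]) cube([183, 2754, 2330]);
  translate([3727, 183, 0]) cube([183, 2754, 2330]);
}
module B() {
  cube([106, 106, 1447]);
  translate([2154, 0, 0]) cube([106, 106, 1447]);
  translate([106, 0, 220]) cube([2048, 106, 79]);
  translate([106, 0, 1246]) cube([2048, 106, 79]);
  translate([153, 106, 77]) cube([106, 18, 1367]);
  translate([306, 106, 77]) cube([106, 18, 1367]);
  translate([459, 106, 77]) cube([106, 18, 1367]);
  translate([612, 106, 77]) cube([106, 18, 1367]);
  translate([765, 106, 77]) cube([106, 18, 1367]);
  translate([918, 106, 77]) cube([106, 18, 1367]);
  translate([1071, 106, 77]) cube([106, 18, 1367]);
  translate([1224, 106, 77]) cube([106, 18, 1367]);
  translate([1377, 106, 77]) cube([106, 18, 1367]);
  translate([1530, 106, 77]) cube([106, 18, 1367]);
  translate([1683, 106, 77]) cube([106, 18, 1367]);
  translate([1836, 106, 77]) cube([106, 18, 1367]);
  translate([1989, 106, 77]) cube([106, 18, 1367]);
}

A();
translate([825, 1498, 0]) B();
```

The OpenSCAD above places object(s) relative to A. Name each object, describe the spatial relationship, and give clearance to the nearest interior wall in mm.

Clearances: x = 642, y = 1315; minimum 642 mm.

A is a house frame. B is a fence section. The fence section sits inside the house frame, centred. The clearance to the nearest interior wall is 642 mm.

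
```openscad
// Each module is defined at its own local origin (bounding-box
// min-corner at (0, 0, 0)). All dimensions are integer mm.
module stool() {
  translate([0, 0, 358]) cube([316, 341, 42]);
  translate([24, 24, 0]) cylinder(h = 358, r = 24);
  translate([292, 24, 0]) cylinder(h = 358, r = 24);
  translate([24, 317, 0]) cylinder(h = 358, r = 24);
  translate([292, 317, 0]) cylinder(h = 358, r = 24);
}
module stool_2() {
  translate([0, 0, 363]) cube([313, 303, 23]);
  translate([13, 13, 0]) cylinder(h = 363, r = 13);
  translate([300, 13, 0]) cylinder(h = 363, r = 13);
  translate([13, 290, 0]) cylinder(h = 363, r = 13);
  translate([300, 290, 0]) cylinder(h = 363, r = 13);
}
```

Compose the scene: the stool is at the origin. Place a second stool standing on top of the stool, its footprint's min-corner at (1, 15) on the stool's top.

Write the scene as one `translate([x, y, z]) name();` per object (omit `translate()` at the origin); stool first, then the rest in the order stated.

stool();
translate([1, 15, 400]) stool_2();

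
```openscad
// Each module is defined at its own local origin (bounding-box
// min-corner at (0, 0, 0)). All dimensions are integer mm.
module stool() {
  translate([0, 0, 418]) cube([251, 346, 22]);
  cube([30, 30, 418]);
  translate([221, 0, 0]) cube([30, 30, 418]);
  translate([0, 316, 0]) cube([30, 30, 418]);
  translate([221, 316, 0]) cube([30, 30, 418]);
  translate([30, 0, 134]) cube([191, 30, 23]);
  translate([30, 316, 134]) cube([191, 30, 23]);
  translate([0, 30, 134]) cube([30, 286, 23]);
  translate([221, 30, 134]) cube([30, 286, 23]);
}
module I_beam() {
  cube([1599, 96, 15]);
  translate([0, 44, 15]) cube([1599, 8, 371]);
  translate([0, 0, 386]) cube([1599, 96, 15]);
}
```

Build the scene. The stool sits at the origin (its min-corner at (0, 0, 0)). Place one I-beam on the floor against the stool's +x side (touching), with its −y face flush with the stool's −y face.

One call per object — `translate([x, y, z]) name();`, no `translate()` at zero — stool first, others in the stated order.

stool();
translate([251, 0, 0]) I_beam();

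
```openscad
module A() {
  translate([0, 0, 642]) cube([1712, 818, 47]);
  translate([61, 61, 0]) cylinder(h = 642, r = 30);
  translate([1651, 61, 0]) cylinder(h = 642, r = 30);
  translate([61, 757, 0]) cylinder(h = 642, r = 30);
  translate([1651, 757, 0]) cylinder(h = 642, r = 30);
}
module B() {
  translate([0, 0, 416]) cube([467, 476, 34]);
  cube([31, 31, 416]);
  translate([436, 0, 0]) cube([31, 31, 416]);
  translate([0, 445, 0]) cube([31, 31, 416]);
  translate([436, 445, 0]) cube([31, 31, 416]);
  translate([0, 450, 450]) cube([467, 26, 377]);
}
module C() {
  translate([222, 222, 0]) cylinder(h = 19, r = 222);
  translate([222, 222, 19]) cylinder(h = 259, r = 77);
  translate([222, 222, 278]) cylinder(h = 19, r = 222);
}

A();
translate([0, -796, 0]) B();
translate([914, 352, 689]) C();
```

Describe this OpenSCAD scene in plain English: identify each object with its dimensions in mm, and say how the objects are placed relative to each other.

A is a table with a 1712×818 mm rectangular top, 47 mm thick, top surface at z = 689 mm, supported by four round legs of 60 mm diameter, each leg's bounding box inset 31 mm from the nearest pair of top edges, running from the floor.

B is a chair. The seat is a 467×476×34 mm slab with its top at z = 450 mm, on four 31×31 mm corner legs (flush with the seat edges, standing on z = 0). A flat backrest 26 mm thick, 377 mm tall, spans the full seat width and rises from the seat top along its +y edge, rear face flush with the rear of the seat.

C is a spool: two coaxial disc flanges of radius 222 mm and thickness 19 mm, joined by a core cylinder of radius 77 mm and height 259 mm. The lower flange rests on z = 0 and the three cylinders share a vertical axis.

The chair is on the floor beside the table on its −y side. The spool is on top of the table.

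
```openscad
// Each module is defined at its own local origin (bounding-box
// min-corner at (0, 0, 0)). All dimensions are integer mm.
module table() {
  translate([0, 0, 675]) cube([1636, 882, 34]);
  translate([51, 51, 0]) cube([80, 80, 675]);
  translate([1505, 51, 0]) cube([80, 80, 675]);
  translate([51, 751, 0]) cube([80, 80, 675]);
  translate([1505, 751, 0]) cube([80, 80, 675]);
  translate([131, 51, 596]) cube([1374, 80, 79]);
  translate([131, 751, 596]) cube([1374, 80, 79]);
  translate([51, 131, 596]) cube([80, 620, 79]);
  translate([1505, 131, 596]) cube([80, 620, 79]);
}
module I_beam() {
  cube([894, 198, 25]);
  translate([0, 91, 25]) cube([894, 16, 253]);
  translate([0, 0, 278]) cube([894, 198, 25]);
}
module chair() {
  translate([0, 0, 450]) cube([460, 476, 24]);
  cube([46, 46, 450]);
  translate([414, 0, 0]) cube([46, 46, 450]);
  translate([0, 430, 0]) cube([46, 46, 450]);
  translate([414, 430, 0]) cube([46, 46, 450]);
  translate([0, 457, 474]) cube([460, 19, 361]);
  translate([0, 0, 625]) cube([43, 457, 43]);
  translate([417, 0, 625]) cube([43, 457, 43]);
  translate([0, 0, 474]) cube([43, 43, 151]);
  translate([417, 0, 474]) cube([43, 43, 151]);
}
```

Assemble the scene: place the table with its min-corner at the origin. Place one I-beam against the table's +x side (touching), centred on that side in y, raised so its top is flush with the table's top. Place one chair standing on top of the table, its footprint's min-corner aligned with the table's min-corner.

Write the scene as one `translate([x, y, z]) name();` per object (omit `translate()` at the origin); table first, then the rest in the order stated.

table();
translate([1636, 342, 406]) I_beam();
translate([0, 0, 709]) chair();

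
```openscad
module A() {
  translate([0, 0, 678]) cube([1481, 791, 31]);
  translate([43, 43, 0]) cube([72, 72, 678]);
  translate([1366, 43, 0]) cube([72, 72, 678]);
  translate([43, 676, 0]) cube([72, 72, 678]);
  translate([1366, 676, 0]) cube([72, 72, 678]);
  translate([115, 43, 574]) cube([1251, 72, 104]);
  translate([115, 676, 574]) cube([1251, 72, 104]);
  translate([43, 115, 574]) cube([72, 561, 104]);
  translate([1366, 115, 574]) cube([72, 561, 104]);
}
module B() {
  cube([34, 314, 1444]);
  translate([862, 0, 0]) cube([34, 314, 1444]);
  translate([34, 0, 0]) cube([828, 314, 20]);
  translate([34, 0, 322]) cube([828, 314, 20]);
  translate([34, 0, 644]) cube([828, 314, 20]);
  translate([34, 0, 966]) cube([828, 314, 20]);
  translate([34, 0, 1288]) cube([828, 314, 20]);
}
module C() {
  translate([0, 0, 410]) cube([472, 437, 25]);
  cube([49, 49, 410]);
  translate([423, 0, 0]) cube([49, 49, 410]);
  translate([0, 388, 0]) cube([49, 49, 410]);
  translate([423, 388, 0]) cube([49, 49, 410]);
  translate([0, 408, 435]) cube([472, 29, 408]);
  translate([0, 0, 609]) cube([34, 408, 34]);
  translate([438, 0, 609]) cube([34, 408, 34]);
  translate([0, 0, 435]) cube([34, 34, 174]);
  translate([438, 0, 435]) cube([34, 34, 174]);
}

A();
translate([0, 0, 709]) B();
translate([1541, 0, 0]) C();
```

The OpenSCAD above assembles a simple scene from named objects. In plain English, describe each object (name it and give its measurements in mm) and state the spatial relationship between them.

A is a rectangular dining table. The top is 1481×791×31 mm with its upper surface at z = 709 mm. It stands on four 72×72 mm square legs, each inset 43 mm from the nearest pair of top edges, running from the floor to the underside of the top. Four apron rails, 72 mm thick and 104 mm tall, run between adjacent legs with their top edges flush with the underside of the top and their outer faces flush with the legs' outer faces.

B is an open bookshelf. Two side panels, each 34 mm thick, 314 mm deep and 1444 mm tall, stand 896 mm apart (outside-to-outside). Between them sit 5 shelves, each 20 mm thick and 314 mm deep, spanning the full gap between the sides. The bottom shelf rests on the floor (its underside at z = 0) and the clear gap between one shelf's top and the next shelf's underside is 302 mm.

C is a chair: 472×437 mm seat, 25 mm thick, top at z = 435 mm, on four 49 mm square corner legs flush with the seat edges. A 29 mm thick backrest slab spans the full seat width, extending 408 mm above the seat top, its back face flush with the seat's +y edge. Two armrests of 34×34 mm section run along each side from the seat's front edge to the front of the backrest, top faces 208 mm above the seat top and outer faces flush with the seat's x-edges; a 34×34 mm post under the front of each armrest stands on the seat at the front corner.

The bookshelf is on top of the table. The chair is on the floor beside the table on its +x side.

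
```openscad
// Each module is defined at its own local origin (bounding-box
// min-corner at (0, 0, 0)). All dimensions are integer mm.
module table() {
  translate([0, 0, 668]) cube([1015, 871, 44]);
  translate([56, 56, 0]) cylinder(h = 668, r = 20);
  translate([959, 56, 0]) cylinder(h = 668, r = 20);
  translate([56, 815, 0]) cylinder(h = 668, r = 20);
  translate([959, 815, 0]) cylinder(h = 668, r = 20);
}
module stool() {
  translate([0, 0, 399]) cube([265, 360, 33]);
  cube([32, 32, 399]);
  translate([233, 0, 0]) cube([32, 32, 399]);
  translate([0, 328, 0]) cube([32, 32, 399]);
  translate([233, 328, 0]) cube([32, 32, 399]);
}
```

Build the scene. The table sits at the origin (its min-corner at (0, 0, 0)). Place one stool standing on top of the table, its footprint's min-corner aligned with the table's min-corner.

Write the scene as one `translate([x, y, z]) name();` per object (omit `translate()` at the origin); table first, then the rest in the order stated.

table();
translate([0, 0, 712]) stool();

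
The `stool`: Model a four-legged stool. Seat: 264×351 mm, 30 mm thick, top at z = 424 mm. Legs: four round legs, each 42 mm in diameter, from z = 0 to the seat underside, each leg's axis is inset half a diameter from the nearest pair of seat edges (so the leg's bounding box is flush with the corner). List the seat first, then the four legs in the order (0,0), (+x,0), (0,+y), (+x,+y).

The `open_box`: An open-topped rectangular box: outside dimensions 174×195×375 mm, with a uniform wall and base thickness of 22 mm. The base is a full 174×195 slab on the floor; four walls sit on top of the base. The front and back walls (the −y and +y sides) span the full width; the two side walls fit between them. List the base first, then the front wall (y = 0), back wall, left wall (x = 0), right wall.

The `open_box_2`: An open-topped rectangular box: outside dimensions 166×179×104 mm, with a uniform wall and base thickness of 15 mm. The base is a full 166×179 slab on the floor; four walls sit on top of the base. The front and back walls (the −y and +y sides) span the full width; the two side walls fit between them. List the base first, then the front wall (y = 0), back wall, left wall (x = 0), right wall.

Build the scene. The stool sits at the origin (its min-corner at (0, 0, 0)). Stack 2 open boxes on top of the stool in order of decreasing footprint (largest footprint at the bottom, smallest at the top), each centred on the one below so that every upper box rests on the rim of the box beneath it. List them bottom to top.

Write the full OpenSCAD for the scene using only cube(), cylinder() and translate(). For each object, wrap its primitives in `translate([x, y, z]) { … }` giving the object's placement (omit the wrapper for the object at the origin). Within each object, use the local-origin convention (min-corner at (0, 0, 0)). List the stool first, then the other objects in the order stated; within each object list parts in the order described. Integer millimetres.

translate([0, 0, 394]) cube([264, 351, 30]);
translate([21, 21, 0]) cylinder(h = 394, r = 21);
translate([243, 21, 0]) cylinder(h = 394, r = 21);
translate([21, 330, 0]) cylinder(h = 394, r = 21);
translate([243, 330, 0]) cylinder(h = 394, r = 21);
translate([45, 78, 424]) {
  cube([174, 195, 22]);
  translate([0, 0, 22]) cube([174, 22, 353]);
  translate([0, 173, 22]) cube([174, 22, 353]);
  translate([0, 22, 22]) cube([22, 151, 353]);
  translate([152, 22, 22]) cube([22, 151, 353]);
}
translate([49, 86, 799]) {
  cube([166, 179, 15]);
  translate([0, 0, 15]) cube([166, 15, 89]);
  translate([0, 164, 15]) cube([166, 15, 89]);
  translate([0, 15, 15]) cube([15, 149, 89]);
  translate([151, 15, 15]) cube([15, 149, 89]);
}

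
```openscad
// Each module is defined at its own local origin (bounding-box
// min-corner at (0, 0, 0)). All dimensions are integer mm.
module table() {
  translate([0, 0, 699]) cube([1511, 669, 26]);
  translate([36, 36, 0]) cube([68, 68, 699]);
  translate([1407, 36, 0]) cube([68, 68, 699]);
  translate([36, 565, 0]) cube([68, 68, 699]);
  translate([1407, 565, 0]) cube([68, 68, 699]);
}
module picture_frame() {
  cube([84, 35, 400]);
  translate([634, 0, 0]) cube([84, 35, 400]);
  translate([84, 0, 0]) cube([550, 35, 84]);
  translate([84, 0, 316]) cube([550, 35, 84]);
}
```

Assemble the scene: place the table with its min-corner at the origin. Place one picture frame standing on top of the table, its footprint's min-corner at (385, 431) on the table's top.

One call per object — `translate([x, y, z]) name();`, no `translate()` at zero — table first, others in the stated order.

table();
translate([385, 431, 725]) picture_frame();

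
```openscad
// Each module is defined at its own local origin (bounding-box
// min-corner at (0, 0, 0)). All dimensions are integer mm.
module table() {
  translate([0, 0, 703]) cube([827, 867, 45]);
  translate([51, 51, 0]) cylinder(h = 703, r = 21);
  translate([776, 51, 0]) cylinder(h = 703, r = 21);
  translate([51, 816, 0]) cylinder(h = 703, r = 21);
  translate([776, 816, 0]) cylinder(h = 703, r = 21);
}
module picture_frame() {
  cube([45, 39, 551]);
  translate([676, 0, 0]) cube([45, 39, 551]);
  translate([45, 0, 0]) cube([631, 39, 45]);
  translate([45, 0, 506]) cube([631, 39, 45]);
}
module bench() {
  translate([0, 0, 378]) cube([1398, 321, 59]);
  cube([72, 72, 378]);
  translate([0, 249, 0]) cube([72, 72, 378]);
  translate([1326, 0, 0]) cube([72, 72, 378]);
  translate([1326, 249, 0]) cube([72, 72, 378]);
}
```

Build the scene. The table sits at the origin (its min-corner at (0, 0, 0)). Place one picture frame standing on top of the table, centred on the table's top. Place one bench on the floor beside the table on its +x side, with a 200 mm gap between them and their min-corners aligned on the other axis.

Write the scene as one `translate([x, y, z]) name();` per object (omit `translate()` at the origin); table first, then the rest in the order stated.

table();
translate([53, 414, 748]) picture_frame();
translate([1027, 0, 0]) bench();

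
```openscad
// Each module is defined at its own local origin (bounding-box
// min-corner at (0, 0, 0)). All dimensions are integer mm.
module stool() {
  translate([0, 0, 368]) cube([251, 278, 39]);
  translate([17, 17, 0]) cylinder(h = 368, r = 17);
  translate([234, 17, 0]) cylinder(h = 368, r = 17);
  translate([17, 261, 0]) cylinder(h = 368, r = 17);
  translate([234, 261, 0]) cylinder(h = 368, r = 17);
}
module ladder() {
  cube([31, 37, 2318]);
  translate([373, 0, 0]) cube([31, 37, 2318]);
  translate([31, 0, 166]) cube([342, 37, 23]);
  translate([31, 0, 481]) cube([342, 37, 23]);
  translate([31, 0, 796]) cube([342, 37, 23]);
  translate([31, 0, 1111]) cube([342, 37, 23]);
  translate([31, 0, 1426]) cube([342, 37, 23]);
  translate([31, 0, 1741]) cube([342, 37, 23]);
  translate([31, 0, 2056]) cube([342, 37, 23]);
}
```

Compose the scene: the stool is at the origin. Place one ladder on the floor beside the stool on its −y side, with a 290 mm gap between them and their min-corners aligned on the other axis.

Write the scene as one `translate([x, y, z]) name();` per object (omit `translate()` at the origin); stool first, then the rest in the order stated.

stool();
translate([0, -327, 0]) ladder();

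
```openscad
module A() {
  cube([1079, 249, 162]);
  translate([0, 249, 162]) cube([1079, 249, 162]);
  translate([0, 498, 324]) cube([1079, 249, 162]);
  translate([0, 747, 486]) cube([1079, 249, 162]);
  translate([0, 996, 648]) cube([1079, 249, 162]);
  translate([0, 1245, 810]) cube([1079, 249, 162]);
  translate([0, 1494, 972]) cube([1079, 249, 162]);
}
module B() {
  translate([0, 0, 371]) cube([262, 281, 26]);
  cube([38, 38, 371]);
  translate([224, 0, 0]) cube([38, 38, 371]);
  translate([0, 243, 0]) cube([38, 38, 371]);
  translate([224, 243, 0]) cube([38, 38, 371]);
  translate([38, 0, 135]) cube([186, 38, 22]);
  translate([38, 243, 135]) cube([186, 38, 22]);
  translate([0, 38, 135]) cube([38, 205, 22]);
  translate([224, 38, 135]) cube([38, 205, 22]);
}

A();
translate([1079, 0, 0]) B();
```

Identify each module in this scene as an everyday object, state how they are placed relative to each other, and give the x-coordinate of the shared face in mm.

A is a staircase. B is a stool. The stool is against the staircase's +x side, with their −y faces flush. The x-coordinate of the shared face is 1079 mm.

The staircase's +x face and the stool's −x face are both at x = 1079 mm.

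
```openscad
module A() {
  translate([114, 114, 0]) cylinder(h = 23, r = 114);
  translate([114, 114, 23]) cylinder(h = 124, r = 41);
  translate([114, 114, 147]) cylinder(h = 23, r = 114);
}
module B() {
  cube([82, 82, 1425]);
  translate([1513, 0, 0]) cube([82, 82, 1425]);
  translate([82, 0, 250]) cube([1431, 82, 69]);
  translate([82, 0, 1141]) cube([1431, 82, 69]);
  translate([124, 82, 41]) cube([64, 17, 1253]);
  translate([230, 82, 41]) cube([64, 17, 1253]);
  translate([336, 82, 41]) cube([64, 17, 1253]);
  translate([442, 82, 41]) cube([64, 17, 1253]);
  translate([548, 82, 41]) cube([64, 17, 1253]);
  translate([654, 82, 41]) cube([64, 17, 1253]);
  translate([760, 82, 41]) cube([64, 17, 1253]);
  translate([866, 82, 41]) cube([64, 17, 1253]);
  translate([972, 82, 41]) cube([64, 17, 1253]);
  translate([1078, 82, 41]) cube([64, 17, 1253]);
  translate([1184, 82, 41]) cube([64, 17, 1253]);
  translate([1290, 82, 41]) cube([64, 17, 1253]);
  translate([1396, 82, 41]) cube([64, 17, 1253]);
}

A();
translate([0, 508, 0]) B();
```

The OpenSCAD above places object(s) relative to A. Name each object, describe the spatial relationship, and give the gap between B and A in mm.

The fence section's nearest face is 280 mm from the spool's +y face.

A is a spool. B is a fence section. The fence section is on the floor beside the spool on its +y side. The gap between the fence section and the spool is 280 mm.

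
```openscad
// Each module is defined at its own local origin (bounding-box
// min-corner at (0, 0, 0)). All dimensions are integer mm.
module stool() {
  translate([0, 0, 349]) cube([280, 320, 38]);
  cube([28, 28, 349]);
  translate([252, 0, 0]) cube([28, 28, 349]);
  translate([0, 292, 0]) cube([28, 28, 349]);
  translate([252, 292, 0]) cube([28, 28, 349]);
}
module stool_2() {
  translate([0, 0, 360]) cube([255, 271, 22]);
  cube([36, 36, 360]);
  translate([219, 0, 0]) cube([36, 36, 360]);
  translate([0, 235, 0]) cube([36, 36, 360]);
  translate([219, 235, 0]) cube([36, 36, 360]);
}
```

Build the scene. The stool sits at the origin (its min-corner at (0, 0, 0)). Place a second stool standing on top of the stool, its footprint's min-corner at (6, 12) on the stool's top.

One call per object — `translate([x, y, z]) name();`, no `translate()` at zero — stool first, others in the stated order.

stool();
translate([6, 12, 387]) stool_2();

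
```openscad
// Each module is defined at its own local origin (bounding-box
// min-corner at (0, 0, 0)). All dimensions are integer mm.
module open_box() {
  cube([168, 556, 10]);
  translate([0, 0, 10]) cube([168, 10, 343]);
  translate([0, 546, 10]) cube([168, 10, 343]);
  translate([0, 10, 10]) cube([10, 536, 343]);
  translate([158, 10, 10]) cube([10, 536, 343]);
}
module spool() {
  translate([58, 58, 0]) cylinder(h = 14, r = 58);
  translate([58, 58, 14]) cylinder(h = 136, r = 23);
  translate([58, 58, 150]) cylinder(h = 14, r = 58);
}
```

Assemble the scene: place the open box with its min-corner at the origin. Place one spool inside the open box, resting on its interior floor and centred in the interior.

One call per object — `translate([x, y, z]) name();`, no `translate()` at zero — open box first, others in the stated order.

open_box();
translate([26, 220, 10]) spool();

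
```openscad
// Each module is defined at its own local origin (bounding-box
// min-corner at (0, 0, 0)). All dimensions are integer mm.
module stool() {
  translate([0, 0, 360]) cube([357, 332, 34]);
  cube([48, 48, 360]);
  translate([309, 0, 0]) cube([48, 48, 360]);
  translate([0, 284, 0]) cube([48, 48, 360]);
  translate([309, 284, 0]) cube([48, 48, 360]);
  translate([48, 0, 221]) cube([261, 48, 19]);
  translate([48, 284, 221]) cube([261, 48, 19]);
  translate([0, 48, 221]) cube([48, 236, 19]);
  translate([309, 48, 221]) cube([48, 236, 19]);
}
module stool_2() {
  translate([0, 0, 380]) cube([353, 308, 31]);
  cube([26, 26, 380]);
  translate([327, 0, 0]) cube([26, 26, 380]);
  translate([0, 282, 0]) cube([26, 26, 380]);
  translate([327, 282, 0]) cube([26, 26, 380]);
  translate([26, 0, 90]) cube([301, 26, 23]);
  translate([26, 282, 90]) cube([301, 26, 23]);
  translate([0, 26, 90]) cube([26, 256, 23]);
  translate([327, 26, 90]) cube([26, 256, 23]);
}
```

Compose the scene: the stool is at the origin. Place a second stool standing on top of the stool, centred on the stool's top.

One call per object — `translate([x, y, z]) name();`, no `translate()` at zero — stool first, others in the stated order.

stool();
translate([2, 12, 394]) stool_2();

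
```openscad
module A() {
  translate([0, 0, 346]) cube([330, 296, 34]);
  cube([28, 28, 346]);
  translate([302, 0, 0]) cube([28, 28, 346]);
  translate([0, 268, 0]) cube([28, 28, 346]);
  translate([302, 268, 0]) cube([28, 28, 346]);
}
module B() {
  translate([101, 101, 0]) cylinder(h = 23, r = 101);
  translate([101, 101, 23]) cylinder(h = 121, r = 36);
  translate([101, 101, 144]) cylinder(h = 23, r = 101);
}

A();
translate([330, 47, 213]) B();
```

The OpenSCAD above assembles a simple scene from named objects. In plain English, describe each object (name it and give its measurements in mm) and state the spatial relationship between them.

A is a four-legged stool. The seat is 330×296 mm, 34 mm thick, top at z = 380 mm. It stands on four square legs, each 28×28 mm in cross-section, from z = 0 to the seat underside, each flush with a corner of the seat.

B is a spool: two coaxial disc flanges of radius 101 mm and thickness 23 mm, joined by a core cylinder of radius 36 mm and height 121 mm. The lower flange rests on z = 0 and the three cylinders share a vertical axis.

The spool is beside the stool with their tops flush at z = 380.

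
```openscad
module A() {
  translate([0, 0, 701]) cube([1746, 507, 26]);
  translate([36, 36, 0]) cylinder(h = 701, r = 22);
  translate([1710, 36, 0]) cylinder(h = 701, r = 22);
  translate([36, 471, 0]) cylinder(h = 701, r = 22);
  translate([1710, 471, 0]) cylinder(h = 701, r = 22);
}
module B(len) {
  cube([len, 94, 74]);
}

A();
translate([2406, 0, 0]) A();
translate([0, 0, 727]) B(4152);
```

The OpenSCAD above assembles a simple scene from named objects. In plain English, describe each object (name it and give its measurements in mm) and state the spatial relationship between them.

A is a table: top 1746 mm (x) × 507 mm (y), 26 mm thick, upper face at z = 727 mm, on four round legs of 44 mm diameter, each leg's bounding box inset 14 mm from the nearest pair of top edges, running from z = 0 to the bottom of the top.

B is a rectangular beam 4152 mm long (x), 94 mm deep (y), 74 mm thick (z).

The beam spans the tops of two tables placed 660 mm apart, resting at z = 727 mm.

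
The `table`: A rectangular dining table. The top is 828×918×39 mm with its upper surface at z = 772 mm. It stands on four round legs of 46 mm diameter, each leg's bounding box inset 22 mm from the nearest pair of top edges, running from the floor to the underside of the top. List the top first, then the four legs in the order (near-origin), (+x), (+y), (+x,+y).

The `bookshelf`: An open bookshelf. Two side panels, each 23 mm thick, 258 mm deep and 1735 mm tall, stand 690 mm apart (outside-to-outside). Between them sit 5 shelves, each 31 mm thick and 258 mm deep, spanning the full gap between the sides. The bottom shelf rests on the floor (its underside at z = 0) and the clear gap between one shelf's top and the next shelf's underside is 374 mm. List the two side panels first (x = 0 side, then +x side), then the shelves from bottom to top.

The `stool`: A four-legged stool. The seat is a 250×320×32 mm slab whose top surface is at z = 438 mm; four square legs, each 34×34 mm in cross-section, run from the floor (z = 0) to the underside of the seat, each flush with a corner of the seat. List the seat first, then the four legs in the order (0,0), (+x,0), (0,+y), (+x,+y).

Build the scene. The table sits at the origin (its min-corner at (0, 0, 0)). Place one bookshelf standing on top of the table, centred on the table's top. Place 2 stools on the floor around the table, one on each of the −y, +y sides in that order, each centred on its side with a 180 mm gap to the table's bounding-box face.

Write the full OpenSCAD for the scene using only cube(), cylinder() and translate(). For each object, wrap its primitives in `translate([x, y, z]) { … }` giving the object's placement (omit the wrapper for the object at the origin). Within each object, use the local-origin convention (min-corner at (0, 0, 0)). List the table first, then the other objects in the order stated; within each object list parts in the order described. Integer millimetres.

translate([0, 0, 733]) cube([828, 918, 39]);
translate([45, 45, 0]) cylinder(h = 733, r = 23);
translate([783, 45, 0]) cylinder(h = 733, r = 23);
translate([45, 873, 0]) cylinder(h = 733, r = 23);
translate([783, 873, 0]) cylinder(h = 733, r = 23);
translate([69, 330, 772]) {
  cube([23, 258, 1735]);
  translate([667, 0, 0]) cube([23, 258, 1735]);
  translate([23, 0, 0]) cube([644, 258, 31]);
  translate([23, 0, 405]) cube([644, 258, 31]);
  translate([23, 0, 810]) cube([644, 258, 31]);
  translate([23, 0, 1215]) cube([644, 258, 31]);
  translate([23, 0, 1620]) cube([644, 258, 31]);
}
translate([289, -500, 0]) {
  translate([0, 0, 406]) cube([250, 320, 32]);
  cube([34, 34, 406]);
  translate([216, 0, 0]) cube([34, 34, 406]);
  translate([0, 286, 0]) cube([34, 34, 406]);
  translate([216, 286, 0]) cube([34, 34, 406]);
}
translate([289, 1098, 0]) {
  translate([0, 0, 406]) cube([250, 320, 32]);
  cube([34, 34, 406]);
  translate([216, 0, 0]) cube([34, 34, 406]);
  translate([0, 286, 0]) cube([34, 34, 406]);
  translate([216, 286, 0]) cube([34, 34, 406]);
}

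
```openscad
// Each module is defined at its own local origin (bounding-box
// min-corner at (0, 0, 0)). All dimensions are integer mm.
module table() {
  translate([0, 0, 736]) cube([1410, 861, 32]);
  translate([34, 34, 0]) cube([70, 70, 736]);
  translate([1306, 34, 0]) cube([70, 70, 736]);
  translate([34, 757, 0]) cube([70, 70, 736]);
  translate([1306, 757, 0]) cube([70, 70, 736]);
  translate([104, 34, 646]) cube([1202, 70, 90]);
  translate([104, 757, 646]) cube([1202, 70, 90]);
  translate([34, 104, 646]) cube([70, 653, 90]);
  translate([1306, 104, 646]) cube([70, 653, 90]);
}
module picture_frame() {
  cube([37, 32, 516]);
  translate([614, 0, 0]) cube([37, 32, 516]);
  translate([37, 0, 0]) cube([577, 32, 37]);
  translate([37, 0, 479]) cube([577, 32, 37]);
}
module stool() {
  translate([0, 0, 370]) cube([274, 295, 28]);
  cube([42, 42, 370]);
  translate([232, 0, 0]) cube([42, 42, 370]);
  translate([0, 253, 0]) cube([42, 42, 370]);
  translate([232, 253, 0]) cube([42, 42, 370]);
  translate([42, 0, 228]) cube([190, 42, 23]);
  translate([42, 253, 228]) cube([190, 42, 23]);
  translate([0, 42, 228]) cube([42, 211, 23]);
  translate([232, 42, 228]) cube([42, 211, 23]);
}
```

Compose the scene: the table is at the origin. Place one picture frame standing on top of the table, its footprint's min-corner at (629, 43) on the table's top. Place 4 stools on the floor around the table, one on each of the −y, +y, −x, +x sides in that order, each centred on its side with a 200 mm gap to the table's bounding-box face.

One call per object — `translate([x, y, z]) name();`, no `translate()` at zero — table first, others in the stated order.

table();
translate([629, 43, 768]) picture_frame();
translate([568, -495, 0]) stool();
translate([568, 1061, 0]) stool();
translate([-474, 283, 0]) stool();
translate([1610, 283, 0]) stool();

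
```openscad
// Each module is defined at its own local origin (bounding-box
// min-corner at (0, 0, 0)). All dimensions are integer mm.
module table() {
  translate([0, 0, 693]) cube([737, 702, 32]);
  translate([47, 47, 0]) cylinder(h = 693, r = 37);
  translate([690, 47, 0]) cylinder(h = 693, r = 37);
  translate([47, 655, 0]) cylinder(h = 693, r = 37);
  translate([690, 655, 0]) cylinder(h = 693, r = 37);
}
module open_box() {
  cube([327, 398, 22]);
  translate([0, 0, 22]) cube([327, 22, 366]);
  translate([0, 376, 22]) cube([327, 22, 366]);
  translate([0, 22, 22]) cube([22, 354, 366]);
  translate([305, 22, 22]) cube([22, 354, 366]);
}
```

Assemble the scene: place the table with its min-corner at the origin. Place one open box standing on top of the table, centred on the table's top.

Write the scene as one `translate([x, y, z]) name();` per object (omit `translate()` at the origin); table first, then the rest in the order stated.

table();
translate([205, 152, 725]) open_box();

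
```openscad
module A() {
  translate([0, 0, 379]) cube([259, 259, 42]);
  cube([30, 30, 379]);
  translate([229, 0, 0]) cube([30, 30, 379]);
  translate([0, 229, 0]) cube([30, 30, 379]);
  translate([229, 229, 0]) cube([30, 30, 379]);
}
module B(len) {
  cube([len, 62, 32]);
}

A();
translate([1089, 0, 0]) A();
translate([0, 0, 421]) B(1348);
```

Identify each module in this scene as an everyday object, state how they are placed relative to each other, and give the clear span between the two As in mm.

A is a stool. B is a beam. A beam spans the tops of two stools. The clear span between the two stools is 830 mm.

Second stool starts at x = 1089; first ends at x = 259; clear span = 1089 − 259 = 830 mm.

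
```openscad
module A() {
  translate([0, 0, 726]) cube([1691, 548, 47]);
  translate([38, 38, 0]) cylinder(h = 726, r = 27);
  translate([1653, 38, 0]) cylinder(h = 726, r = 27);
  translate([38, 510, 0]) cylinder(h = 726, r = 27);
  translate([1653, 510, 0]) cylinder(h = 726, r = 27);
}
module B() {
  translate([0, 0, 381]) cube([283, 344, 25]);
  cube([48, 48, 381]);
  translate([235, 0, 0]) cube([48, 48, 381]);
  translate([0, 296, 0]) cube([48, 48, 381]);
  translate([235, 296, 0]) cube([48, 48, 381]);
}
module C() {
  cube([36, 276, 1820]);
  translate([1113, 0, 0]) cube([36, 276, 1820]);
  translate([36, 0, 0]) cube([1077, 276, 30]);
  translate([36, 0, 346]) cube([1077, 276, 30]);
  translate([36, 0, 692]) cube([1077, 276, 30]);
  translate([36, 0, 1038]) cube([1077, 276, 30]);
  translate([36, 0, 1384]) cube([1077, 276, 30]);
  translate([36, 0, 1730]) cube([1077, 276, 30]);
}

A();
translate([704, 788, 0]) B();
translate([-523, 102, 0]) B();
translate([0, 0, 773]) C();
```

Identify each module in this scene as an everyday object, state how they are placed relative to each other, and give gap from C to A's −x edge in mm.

The bookshelf's min-x is at 0; the table's min-x is 0; gap = 0 mm.

A is a table. B is a stool. C is a bookshelf. Two stools sit around the table at the +y, −x sides. The bookshelf is on top of the table. The gap from the bookshelf to the table's −x edge is 0 mm.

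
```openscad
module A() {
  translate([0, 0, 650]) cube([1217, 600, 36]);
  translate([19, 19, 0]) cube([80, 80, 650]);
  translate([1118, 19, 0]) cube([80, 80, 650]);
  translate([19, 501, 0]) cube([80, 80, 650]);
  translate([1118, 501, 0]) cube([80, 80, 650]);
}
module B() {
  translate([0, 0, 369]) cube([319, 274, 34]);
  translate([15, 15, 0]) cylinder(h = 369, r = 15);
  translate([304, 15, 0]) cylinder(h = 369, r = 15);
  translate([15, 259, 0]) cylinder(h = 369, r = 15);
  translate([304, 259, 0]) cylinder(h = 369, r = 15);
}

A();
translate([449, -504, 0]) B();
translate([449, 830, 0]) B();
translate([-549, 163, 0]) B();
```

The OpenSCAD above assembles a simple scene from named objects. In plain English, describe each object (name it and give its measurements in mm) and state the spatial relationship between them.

A is a table: top 1217 mm (x) × 600 mm (y), 36 mm thick, upper face at z = 686 mm, on four 80×80 mm square legs, each inset 19 mm from the nearest pair of top edges, running from z = 0 to the bottom of the top.

B is a four-legged stool. The seat is a 319×274×34 mm slab whose top surface is at z = 403 mm; four round legs, each 30 mm in diameter, run from the floor (z = 0) to the underside of the seat, each leg's axis is inset half a diameter from the nearest pair of seat edges (so the leg's bounding box is flush with the corner).

Three stools sit around the table at the −y, +y, −x sides.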